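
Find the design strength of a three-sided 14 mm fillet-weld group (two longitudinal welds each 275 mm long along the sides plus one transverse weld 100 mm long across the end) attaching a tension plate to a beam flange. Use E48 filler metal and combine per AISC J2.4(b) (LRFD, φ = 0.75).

φR_n ≈ 1390 kN

E48XX → F_EXX = 480 MPa.
t_e = 0.707 × 14 = 9.898 mm.
R_nwl = 0.6 × 480 × 9.898 × 550 × 10⁻³ = 1568 kN (longitudinal, 2 welds).
R_nwt = 0.6 × 480 × 9.898 × 100 × 10⁻³ = 285.1 kN (transverse, base value).
(i) R_nwl + R_nwt = 1853 kN; (ii) 0.85 R_nwl + 1.5 R_nwt = 1760 kN.
R_n = max = 1853 kN [governs: (i)]; φR_n = 1390 kN.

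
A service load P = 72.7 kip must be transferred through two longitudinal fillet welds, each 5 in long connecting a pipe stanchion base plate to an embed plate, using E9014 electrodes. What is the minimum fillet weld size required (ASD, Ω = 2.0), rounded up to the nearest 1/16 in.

E90XX → F_EXX = 90 ksi.
Total weld length L = 10 in.
Required throat t_e = P × Ω / (0.6 F_EXX × L) = 72.7 × 2.0 / (0.6 × 90 × 10) = 0.2693 in.
Required leg w = t_e / 0.707 = 0.3808 in → use 7/16 in.

w = 7/16 in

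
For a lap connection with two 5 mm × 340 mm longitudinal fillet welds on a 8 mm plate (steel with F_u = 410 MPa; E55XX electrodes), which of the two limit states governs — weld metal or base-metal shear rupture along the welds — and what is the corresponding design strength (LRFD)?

E55XX → F_EXX = 550 MPa.
t_e = 0.707 × 5 = 3.535 mm; L = 680 mm.
Weld metal: φR_n = 0.75 × 0.6 × 550 × 3.535 × 680 × 10⁻³ = 594.9 kN.
Base metal (shear rupture): φR_n = 0.75 × 0.6 × 410 × 8 × 680 × 10⁻³ = 1004 kN.
Governing: weld metal.

φR_n ≈ 595 kN (weld metal governs)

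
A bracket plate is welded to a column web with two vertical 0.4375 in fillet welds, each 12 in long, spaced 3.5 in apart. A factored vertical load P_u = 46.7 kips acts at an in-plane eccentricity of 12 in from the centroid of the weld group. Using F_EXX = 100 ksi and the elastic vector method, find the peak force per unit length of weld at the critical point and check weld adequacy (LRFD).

Total weld length L_w = 24 in. Treat welds as unit-width lines.
Polar moment about centroid: J = 2[d³/12 + d(b/2)²] = 2[12³/12 + 12×1.75²] = 361.5 in³.
Direct shear f_v = P/L_w = 46.7 / 24 = 1.946 kip/in (vertical).
Torsion M = P·e = 46.7 × 12 = 560.4 kip·in.
Critical point at (x, y) = (1.75, 6) from centroid. f_tx = M·y/J = 9.301 kip/in; f_ty = M·x/J = 2.713 kip/in.
Resultant f_max = √[f_tx² + (f_v + f_ty)²] = √[9.301² + (1.946 + 2.713)²] = 10.4 kip/in.
Capacity per unit length: φr_n = 0.75 × 0.6 × 100 × (0.707 × 0.4375) = 13.92 kip/in.
10.4 ≤ 13.92 → adequate.

f_max ≈ 10.4 kip/in; adequate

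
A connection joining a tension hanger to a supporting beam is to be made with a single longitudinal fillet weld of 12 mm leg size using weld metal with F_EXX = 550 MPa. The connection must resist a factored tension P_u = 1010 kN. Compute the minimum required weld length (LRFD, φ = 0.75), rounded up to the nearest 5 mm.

L = 485 mm

Throat t_e = 0.707 × 12 = 8.484 mm.
φr_n = 0.75 × 0.6 × 550 × 8.484 × 10⁻³ = 2.1 kN/mm.
L_req = P_u / φr_n = 1010 / 2.1 = 481 mm total.
Round up → use L = 485 mm.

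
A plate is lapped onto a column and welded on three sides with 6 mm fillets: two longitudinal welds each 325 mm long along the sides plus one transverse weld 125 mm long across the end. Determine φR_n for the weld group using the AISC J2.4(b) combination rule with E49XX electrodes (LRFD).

φR_n ≈ 725 kN

E49XX → F_EXX = 490 MPa.
t_e = 0.707 × 6 = 4.242 mm.
R_nwl = 0.6 × 490 × 4.242 × 650 × 10⁻³ = 810.6 kN (longitudinal, 2 welds).
R_nwt = 0.6 × 490 × 4.242 × 125 × 10⁻³ = 155.9 kN (transverse, base value).
(i) R_nwl + R_nwt = 966.5 kN; (ii) 0.85 R_nwl + 1.5 R_nwt = 922.9 kN.
R_n = max = 966.5 kN [governs: (i)]; φR_n = 724.9 kN.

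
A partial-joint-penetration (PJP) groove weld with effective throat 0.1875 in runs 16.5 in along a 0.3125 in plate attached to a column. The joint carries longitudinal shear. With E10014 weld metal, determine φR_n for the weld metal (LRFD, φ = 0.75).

φR_n ≈ 139 kips

E100XX → F_EXX = 100 ksi.
Effective throat (given) t_e = 0.1875 in.
A_we = 0.1875 × 16.5 = 3.094 in².
F_nw = 0.6 F_EXX = 60 ksi.
φR_n = 0.75 × 60 × 3.094 = 139.2 kips.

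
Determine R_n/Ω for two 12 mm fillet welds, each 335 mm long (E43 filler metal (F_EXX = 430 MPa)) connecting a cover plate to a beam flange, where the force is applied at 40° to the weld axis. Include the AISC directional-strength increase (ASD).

R_n/Ω ≈ 922 kN

t_e = 0.707 × 12 = 8.484 mm; A_we = 8.484 × 670 = 5684 mm².
Directional factor: 1.0 + 0.5 sin^1.5(40°) = 1.258.
F_nw = 0.6 × 430 × 1.258 = 324.5 MPa.
R_n/Ω = (324.5 × 5684) / 2.0 × 10⁻³ = 922.2 kN.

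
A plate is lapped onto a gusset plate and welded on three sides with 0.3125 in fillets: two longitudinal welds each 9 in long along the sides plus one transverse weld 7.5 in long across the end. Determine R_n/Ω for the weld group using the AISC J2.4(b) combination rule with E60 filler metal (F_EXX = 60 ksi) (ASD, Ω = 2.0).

R_n/Ω ≈ 106 kip

t_e = 0.707 × 0.3125 = 0.2209 in.
R_nwl = 0.6 × 60 × 0.2209 × 18 = 143.2 kip (longitudinal, 2 welds).
R_nwt = 0.6 × 60 × 0.2209 × 7.5 = 59.65 kip (transverse, base value).
(i) R_nwl + R_nwt = 202.8 kip; (ii) 0.85 R_nwl + 1.5 R_nwt = 211.2 kip.
R_n = max = 211.2 kip [governs: (ii)]; R_n/Ω = 105.6 kip.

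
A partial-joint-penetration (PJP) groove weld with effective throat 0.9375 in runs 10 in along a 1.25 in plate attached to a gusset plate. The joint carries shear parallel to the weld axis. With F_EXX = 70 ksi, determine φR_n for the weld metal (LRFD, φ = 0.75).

φR_n ≈ 295 kip

Effective throat (given) t_e = 0.9375 in.
A_we = 0.9375 × 10 = 9.375 in².
F_nw = 0.6 F_EXX = 42 ksi.
φR_n = 0.75 × 42 × 9.375 = 295.3 kip.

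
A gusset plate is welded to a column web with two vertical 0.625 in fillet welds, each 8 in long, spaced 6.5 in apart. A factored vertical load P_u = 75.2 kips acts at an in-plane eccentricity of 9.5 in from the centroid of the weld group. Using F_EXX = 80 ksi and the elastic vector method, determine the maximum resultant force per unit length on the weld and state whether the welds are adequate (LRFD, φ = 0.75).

Total weld length L_w = 16 in. Treat welds as unit-width lines.
Polar moment about centroid: J = 2[d³/12 + d(b/2)²] = 2[8³/12 + 8×3.25²] = 254.3 in³.
Direct shear f_v = P/L_w = 75.2 / 16 = 4.7 kip/in (vertical).
Torsion M = P·e = 75.2 × 9.5 = 714.4 kip·in.
Critical point at (x, y) = (3.25, 4) from centroid. f_tx = M·y/J = 11.24 kip/in; f_ty = M·x/J = 9.129 kip/in.
Resultant f_max = √[f_tx² + (f_v + f_ty)²] = √[11.24² + (4.7 + 9.129)²] = 17.82 kip/in.
Capacity per unit length: φr_n = 0.75 × 0.6 × 80 × (0.707 × 0.625) = 15.91 kip/in.
17.82 > 15.91 → NOT adequate.

f_max ≈ 17.8 kip/in; NOT adequate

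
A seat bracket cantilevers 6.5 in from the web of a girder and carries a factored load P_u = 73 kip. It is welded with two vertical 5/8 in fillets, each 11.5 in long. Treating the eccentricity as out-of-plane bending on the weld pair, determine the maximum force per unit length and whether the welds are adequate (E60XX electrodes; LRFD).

f_max ≈ 11.2 kip/in; adequate

E60XX → F_EXX = 60 ksi.
L_w = 2 × 11.5 = 23 in; section modulus (unit throat) S = 2 × L²/6 = 44.08 in².
Direct shear f_v = P/L_w = 73/23 = 3.174 kip/in.
Moment M = P × e = 73 × 6.5 = 474.5 kip·in; bending f_b = M/S = 10.76 kip/in.
f_max = √(f_v² + f_b²) = √(3.174² + 10.76²) = 11.22 kip/in.
φr_n = 0.75 × 0.6 × 60 × (0.707 × 0.625) = 11.93 kip/in → adequate.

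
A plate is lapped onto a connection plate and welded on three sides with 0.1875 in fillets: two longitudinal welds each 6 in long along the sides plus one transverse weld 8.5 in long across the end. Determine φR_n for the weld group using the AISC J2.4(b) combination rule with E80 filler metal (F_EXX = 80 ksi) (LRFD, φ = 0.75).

t_e = 0.707 × 0.1875 = 0.1326 in.
R_nwl = 0.6 × 80 × 0.1326 × 12 = 76.36 kip (longitudinal, 2 welds).
R_nwt = 0.6 × 80 × 0.1326 × 8.5 = 54.09 kip (transverse, base value).
(i) R_nwl + R_nwt = 130.4 kip; (ii) 0.85 R_nwl + 1.5 R_nwt = 146 kip.
R_n = max = 146 kip [governs: (ii)]; φR_n = 109.5 kip.

φR_n ≈ 110 kip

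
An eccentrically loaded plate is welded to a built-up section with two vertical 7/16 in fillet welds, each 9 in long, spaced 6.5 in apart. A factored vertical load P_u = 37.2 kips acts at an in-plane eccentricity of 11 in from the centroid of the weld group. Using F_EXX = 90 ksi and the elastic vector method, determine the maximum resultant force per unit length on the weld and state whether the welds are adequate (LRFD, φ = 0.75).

Total weld length L_w = 18 in. Treat welds as unit-width lines.
Polar moment about centroid: J = 2[d³/12 + d(b/2)²] = 2[9³/12 + 9×3.25²] = 311.6 in³.
Direct shear f_v = P/L_w = 37.2 / 18 = 2.067 kip/in (vertical).
Torsion M = P·e = 37.2 × 11 = 409.2 kip·in.
Critical point at (x, y) = (3.25, 4.5) from centroid. f_tx = M·y/J = 5.909 kip/in; f_ty = M·x/J = 4.268 kip/in.
Resultant f_max = √[f_tx² + (f_v + f_ty)²] = √[5.909² + (2.067 + 4.268)²] = 8.663 kip/in.
Capacity per unit length: φr_n = 0.75 × 0.6 × 90 × (0.707 × 0.4375) = 12.53 kip/in.
8.663 ≤ 12.53 → adequate.

f_max ≈ 8.66 kip/in; adequate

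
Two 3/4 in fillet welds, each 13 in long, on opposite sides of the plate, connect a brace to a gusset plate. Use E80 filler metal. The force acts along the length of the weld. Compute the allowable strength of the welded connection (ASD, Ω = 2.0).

R_n/Ω ≈ 331 kip

E80XX → F_EXX = 80 ksi.
Effective throat t_e = 0.707 × 0.75 = 0.5302 in.
Total length L = 26 in; A_we = 0.5302 × 26 = 13.79 in².
F_nw = 0.6 F_EXX = 0.6 × 80 = 48 ksi.
R_n = 48 × 13.79 = 661.8 kip; R_n/Ω = 661.8/2.0 = 330.9 kip.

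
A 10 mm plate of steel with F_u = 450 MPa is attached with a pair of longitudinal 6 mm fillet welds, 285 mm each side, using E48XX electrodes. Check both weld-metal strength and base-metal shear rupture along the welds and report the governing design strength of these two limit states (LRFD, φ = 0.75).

φR_n ≈ 522 kN (weld metal governs)

E48XX → F_EXX = 480 MPa.
t_e = 0.707 × 6 = 4.242 mm; L = 570 mm.
Weld metal: φR_n = 0.75 × 0.6 × 480 × 4.242 × 570 × 10⁻³ = 522.3 kN.
Base metal (shear rupture): φR_n = 0.75 × 0.6 × 450 × 10 × 570 × 10⁻³ = 1154 kN.
Governing: weld metal.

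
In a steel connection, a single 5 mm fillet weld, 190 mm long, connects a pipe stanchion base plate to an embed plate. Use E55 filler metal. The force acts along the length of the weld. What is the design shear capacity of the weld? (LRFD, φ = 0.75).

φR_n ≈ 166 kN

E55XX → F_EXX = 550 MPa.
Effective throat t_e = 0.707 × 5 = 3.535 mm.
Total length L = 190 mm; A_we = 3.535 × 190 = 671.6 mm².
F_nw = 0.6 F_EXX = 0.6 × 550 = 330 MPa.
φR_n = 0.75 × 330 × 671.6 × 10⁻³ = 166.2 kN.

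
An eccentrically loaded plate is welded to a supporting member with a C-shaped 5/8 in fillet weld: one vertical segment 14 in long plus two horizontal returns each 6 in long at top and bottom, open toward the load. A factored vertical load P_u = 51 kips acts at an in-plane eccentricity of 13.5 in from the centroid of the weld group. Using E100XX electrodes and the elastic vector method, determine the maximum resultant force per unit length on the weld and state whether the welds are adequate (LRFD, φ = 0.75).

f_max ≈ 7.6 kip/in; adequate

E100XX → F_EXX = 100 ksi.
Total weld length L_w = 26 in. Treat welds as unit-width lines.
Centroid: x̄ = 2×6×3 / 26 = 1.385 in from the vertical weld.
Polar moment about centroid: J = I_x + I_y = [14³/12 + 2×6×7²] + [14×1.385² + 2(6³/12 + 6×1.615²)] = 910.8 in³.
Direct shear f_v = P/L_w = 51 / 26 = 1.962 kip/in (vertical).
Torsion M = P·e = 51 × 13.5 = 688.5 kip·in.
Critical point at (x, y) = (4.615, 7) from centroid. f_tx = M·y/J = 5.291 kip/in; f_ty = M·x/J = 3.489 kip/in.
Resultant f_max = √[f_tx² + (f_v + f_ty)²] = √[5.291² + (1.962 + 3.489)²] = 7.596 kip/in.
Capacity per unit length: φr_n = 0.75 × 0.6 × 100 × (0.707 × 0.625) = 19.88 kip/in.
7.596 ≤ 19.88 → adequate.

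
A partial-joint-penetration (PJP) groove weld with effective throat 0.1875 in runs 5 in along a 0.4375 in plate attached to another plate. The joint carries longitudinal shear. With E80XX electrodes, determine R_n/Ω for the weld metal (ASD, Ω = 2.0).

R_n/Ω ≈ 22.5 kips

E80XX → F_EXX = 80 ksi.
Effective throat (given) t_e = 0.1875 in.
A_we = 0.1875 × 5 = 0.9375 in².
F_nw = 0.6 F_EXX = 48 ksi.
R_n/Ω = (48 × 0.9375) / 2.0 = 22.5 kips.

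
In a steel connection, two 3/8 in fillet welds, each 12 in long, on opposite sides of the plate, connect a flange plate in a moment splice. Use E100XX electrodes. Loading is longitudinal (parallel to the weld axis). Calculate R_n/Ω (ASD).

R_n/Ω ≈ 191 kip

E100XX → F_EXX = 100 ksi.
Effective throat t_e = 0.707 × 0.375 = 0.2651 in.
Total length L = 24 in; A_we = 0.2651 × 24 = 6.363 in².
F_nw = 0.6 F_EXX = 0.6 × 100 = 60 ksi.
R_n = 60 × 6.363 = 381.8 kip; R_n/Ω = 381.8/2.0 = 190.9 kip.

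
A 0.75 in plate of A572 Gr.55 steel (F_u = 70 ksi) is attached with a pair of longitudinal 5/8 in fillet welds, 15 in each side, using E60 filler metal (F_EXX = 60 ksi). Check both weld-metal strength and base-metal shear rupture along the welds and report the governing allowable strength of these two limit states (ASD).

t_e = 0.707 × 0.625 = 0.4419 in; L = 30 in.
Weld metal: R_n/Ω = (1/2.0) × 0.6 × 60 × 0.4419 × 30 = 238.6 kip.
Base metal (shear rupture): R_n/Ω = (1/2.0) × 0.6 × 70 × 0.75 × 30 = 472.5 kip.
Governing: weld metal.

R_n/Ω ≈ 239 kip (weld metal governs)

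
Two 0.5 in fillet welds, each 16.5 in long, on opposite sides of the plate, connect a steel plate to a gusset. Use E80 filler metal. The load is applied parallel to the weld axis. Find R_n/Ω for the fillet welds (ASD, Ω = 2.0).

E80XX → F_EXX = 80 ksi.
Effective throat t_e = 0.707 × 0.5 = 0.3535 in.
Total length L = 33 in; A_we = 0.3535 × 33 = 11.67 in².
F_nw = 0.6 F_EXX = 0.6 × 80 = 48 ksi.
R_n = 48 × 11.67 = 559.9 kips; R_n/Ω = 559.9/2.0 = 280 kips.

R_n/Ω ≈ 280 kips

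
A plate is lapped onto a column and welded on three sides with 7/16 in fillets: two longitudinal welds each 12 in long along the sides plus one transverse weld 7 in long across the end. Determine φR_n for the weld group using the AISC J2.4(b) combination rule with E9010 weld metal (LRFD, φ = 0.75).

φR_n ≈ 388 kip

E90XX → F_EXX = 90 ksi.
t_e = 0.707 × 0.4375 = 0.3093 in.
R_nwl = 0.6 × 90 × 0.3093 × 24 = 400.9 kip (longitudinal, 2 welds).
R_nwt = 0.6 × 90 × 0.3093 × 7 = 116.9 kip (transverse, base value).
(i) R_nwl + R_nwt = 517.8 kip; (ii) 0.85 R_nwl + 1.5 R_nwt = 516.1 kip.
R_n = max = 517.8 kip [governs: (i)]; φR_n = 388.3 kip.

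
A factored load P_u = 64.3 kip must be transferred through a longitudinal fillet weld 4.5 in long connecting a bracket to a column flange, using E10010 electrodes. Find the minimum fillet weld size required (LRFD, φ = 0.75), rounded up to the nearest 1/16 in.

E100XX → F_EXX = 100 ksi.
Total weld length L = 4.5 in.
Required throat t_e = P_u / (φ × 0.6 F_EXX × L) = 64.3 / (0.75 × 0.6 × 100 × 4.5) = 0.3175 in.
Required leg w = t_e / 0.707 = 0.4491 in → use 1/2 in.

w = 1/2 in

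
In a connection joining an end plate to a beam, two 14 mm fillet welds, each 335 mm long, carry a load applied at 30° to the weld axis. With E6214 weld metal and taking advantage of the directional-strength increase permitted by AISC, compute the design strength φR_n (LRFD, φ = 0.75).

E62XX → F_EXX = 620 MPa.
t_e = 0.707 × 14 = 9.898 mm; A_we = 9.898 × 670 = 6632 mm².
Directional factor: 1.0 + 0.5 sin^1.5(30°) = 1.177.
F_nw = 0.6 × 620 × 1.177 = 437.8 MPa.
φR_n = 0.75 × 437.8 × 6632 × 10⁻³ = 2177 kN.

φR_n ≈ 2180 kN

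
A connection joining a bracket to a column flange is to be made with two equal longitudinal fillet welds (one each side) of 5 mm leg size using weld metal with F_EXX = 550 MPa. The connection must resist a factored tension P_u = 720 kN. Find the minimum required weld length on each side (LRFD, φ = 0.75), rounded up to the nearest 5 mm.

Throat t_e = 0.707 × 5 = 3.535 mm.
φr_n = 0.75 × 0.6 × 550 × 3.535 × 10⁻³ = 0.8749 kN/mm.
L_req = P_u / φr_n = 720 / 0.8749 = 822.9 mm total.
Per side: 822.9 / 2 = 411.5 mm.
Round up → use L = 415 mm on each side.

L = 415 mm on each side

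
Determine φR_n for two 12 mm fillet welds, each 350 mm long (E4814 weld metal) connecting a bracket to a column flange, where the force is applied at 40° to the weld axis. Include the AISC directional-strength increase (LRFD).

φR_n ≈ 1610 kN

E48XX → F_EXX = 480 MPa.
t_e = 0.707 × 12 = 8.484 mm; A_we = 8.484 × 700 = 5939 mm².
Directional factor: 1.0 + 0.5 sin^1.5(40°) = 1.258.
F_nw = 0.6 × 480 × 1.258 = 362.2 MPa.
φR_n = 0.75 × 362.2 × 5939 × 10⁻³ = 1613 kN.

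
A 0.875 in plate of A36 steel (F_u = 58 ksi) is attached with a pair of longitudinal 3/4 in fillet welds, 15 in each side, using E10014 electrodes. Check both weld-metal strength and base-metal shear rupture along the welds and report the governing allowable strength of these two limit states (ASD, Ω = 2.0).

R_n/Ω ≈ 457 kips (base-metal shear rupture governs)

E100XX → F_EXX = 100 ksi.
t_e = 0.707 × 0.75 = 0.5302 in; L = 30 in.
Weld metal: R_n/Ω = (1/2.0) × 0.6 × 100 × 0.5302 × 30 = 477.2 kips.
Base metal (shear rupture): R_n/Ω = (1/2.0) × 0.6 × 58 × 0.875 × 30 = 456.7 kips.
Governing: base-metal shear rupture.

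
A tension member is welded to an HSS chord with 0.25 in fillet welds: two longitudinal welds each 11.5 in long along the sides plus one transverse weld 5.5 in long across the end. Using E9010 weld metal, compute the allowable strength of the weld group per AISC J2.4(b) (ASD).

E90XX → F_EXX = 90 ksi.
t_e = 0.707 × 0.25 = 0.1767 in.
R_nwl = 0.6 × 90 × 0.1767 × 23 = 219.5 kip (longitudinal, 2 welds).
R_nwt = 0.6 × 90 × 0.1767 × 5.5 = 52.49 kip (transverse, base value).
(i) R_nwl + R_nwt = 272 kip; (ii) 0.85 R_nwl + 1.5 R_nwt = 265.3 kip.
R_n = max = 272 kip [governs: (i)]; R_n/Ω = 136 kip.

R_n/Ω ≈ 136 kip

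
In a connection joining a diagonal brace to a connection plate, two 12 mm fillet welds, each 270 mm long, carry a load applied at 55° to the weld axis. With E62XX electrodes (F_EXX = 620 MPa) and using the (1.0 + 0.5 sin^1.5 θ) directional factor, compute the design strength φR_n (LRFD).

t_e = 0.707 × 12 = 8.484 mm; A_we = 8.484 × 540 = 4581 mm².
Directional factor: 1.0 + 0.5 sin^1.5(55°) = 1.371.
F_nw = 0.6 × 620 × 1.371 = 509.9 MPa.
φR_n = 0.75 × 509.9 × 4581 × 10⁻³ = 1752 kN.

φR_n ≈ 1750 kN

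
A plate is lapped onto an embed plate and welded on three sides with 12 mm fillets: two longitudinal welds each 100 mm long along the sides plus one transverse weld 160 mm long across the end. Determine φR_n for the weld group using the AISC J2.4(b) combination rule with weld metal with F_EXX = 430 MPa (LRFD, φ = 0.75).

t_e = 0.707 × 12 = 8.484 mm.
R_nwl = 0.6 × 430 × 8.484 × 200 × 10⁻³ = 437.8 kN (longitudinal, 2 welds).
R_nwt = 0.6 × 430 × 8.484 × 160 × 10⁻³ = 350.2 kN (transverse, base value).
(i) R_nwl + R_nwt = 788 kN; (ii) 0.85 R_nwl + 1.5 R_nwt = 897.4 kN.
R_n = max = 897.4 kN [governs: (ii)]; φR_n = 673.1 kN.

φR_n ≈ 673 kN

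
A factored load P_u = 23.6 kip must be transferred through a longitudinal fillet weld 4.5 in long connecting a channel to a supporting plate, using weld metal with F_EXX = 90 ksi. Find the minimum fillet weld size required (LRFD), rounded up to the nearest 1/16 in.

w = 3/16 in

Total weld length L = 4.5 in.
Required throat t_e = P_u / (φ × 0.6 F_EXX × L) = 23.6 / (0.75 × 0.6 × 90 × 4.5) = 0.1295 in.
Required leg w = t_e / 0.707 = 0.1832 in → use 3/16 in.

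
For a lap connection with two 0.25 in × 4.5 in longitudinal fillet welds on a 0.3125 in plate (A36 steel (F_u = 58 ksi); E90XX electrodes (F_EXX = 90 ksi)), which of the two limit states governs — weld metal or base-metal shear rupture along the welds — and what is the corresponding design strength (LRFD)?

φR_n ≈ 64.4 kips (weld metal governs)

t_e = 0.707 × 0.25 = 0.1767 in; L = 9 in.
Weld metal: φR_n = 0.75 × 0.6 × 90 × 0.1767 × 9 = 64.43 kips.
Base metal (shear rupture): φR_n = 0.75 × 0.6 × 58 × 0.3125 × 9 = 73.41 kips.
Governing: weld metal.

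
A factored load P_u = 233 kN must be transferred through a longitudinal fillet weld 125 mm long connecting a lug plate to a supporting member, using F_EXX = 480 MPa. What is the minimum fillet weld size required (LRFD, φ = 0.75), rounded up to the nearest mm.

w = 13 mm

Total weld length L = 125 mm.
Required throat t_e = P_u / (φ × 0.6 F_EXX × L) = 233 / (0.75 × 0.6 × 480 × 125 × 10⁻³) = 8.63 mm.
Required leg w = t_e / 0.707 = 12.21 mm → use 13 mm.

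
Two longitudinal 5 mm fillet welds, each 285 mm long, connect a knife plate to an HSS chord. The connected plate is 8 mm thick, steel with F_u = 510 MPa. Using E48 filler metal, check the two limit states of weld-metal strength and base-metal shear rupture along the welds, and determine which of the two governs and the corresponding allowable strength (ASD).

R_n/Ω ≈ 290 kN (weld metal governs)

E48XX → F_EXX = 480 MPa.
t_e = 0.707 × 5 = 3.535 mm; L = 570 mm.
Weld metal: R_n/Ω = (1/2.0) × 0.6 × 480 × 3.535 × 570 × 10⁻³ = 290.2 kN.
Base metal (shear rupture): R_n/Ω = (1/2.0) × 0.6 × 510 × 8 × 570 × 10⁻³ = 697.7 kN.
Governing: weld metal.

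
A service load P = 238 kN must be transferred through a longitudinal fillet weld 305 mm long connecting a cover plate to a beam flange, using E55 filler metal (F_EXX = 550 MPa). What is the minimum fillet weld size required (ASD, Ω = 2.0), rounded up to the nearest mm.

Total weld length L = 305 mm.
Required throat t_e = P × Ω / (0.6 F_EXX × L) = 238 × 2.0 / (0.6 × 550 × 305 × 10⁻³) = 4.729 mm.
Required leg w = t_e / 0.707 = 6.689 mm → use 7 mm.

w = 7 mm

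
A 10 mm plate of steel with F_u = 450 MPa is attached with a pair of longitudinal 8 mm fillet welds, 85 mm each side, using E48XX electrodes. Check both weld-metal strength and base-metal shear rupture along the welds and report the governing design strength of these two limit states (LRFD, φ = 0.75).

φR_n ≈ 208 kN (weld metal governs)

E48XX → F_EXX = 480 MPa.
t_e = 0.707 × 8 = 5.656 mm; L = 170 mm.
Weld metal: φR_n = 0.75 × 0.6 × 480 × 5.656 × 170 × 10⁻³ = 207.7 kN.
Base metal (shear rupture): φR_n = 0.75 × 0.6 × 450 × 10 × 170 × 10⁻³ = 344.2 kN.
Governing: weld metal.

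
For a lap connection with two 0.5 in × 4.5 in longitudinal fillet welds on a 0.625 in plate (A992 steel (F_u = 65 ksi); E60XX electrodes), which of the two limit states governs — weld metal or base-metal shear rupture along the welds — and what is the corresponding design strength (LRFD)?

E60XX → F_EXX = 60 ksi.
t_e = 0.707 × 0.5 = 0.3535 in; L = 9 in.
Weld metal: φR_n = 0.75 × 0.6 × 60 × 0.3535 × 9 = 85.9 kips.
Base metal (shear rupture): φR_n = 0.75 × 0.6 × 65 × 0.625 × 9 = 164.5 kips.
Governing: weld metal.

φR_n ≈ 85.9 kips (weld metal governs)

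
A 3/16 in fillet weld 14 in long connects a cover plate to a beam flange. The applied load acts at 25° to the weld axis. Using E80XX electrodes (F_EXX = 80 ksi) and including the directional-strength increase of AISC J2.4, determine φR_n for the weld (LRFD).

φR_n ≈ 76 kips

t_e = 0.707 × 0.1875 = 0.1326 in; A_we = 0.1326 × 14 = 1.856 in².
Directional factor: 1.0 + 0.5 sin^1.5(25°) = 1.137.
F_nw = 0.6 × 80 × 1.137 = 54.59 ksi.
φR_n = 0.75 × 54.59 × 1.856 = 75.99 kips.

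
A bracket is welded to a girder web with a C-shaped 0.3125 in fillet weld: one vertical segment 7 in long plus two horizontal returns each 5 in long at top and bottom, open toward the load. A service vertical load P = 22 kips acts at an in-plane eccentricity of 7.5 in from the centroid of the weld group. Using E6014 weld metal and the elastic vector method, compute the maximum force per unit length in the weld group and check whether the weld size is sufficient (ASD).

f_max ≈ 5.15 kip/in; NOT adequate

E60XX → F_EXX = 60 ksi.
Total weld length L_w = 17 in. Treat welds as unit-width lines.
Centroid: x̄ = 2×5×2.5 / 17 = 1.471 in from the vertical weld.
Polar moment about centroid: J = I_x + I_y = [7³/12 + 2×5×3.5²] + [7×1.471² + 2(5³/12 + 5×1.029²)] = 197.7 in³.
Direct shear f_v = P/L_w = 22 / 17 = 1.294 kip/in (vertical).
Torsion M = P·e = 22 × 7.5 = 165 kip·in.
Critical point at (x, y) = (3.529, 3.5) from centroid. f_tx = M·y/J = 2.922 kip/in; f_ty = M·x/J = 2.946 kip/in.
Resultant f_max = √[f_tx² + (f_v + f_ty)²] = √[2.922² + (1.294 + 2.946)²] = 5.15 kip/in.
Capacity per unit length: r_n/Ω = (1/2.0) × 0.6 × 60 × (0.707 × 0.3125) = 3.977 kip/in.
5.15 > 3.977 → NOT adequate.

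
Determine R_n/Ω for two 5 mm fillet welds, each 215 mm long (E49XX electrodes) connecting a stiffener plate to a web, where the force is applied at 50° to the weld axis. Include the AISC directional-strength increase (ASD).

E49XX → F_EXX = 490 MPa.
t_e = 0.707 × 5 = 3.535 mm; A_we = 3.535 × 430 = 1520 mm².
Directional factor: 1.0 + 0.5 sin^1.5(50°) = 1.335.
F_nw = 0.6 × 490 × 1.335 = 392.6 MPa.
R_n/Ω = (392.6 × 1520) / 2.0 × 10⁻³ = 298.4 kN.

R_n/Ω ≈ 298 kN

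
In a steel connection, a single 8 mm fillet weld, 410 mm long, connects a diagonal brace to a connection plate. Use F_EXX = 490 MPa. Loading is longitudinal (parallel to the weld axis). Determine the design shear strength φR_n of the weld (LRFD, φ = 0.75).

φR_n ≈ 511 kN

Effective throat t_e = 0.707 × 8 = 5.656 mm.
Total length L = 410 mm; A_we = 5.656 × 410 = 2319 mm².
F_nw = 0.6 F_EXX = 0.6 × 490 = 294 MPa.
φR_n = 0.75 × 294 × 2319 × 10⁻³ = 511.3 kN.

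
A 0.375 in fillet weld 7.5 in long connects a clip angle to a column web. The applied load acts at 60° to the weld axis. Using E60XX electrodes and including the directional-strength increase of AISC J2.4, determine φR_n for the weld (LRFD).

φR_n ≈ 75.3 kip

E60XX → F_EXX = 60 ksi.
t_e = 0.707 × 0.375 = 0.2651 in; A_we = 0.2651 × 7.5 = 1.988 in².
Directional factor: 1.0 + 0.5 sin^1.5(60°) = 1.403.
F_nw = 0.6 × 60 × 1.403 = 50.51 ksi.
φR_n = 0.75 × 50.51 × 1.988 = 75.32 kip.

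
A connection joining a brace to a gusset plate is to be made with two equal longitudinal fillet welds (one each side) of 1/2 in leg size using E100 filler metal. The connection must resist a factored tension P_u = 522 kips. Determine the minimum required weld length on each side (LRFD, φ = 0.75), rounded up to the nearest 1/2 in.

L = 16.5 in on each side

E100XX → F_EXX = 100 ksi.
Throat t_e = 0.707 × 0.5 = 0.3535 in.
φr_n = 0.75 × 0.6 × 100 × 0.3535 = 15.91 kips/in.
L_req = P_u / φr_n = 522 / 15.91 = 32.81 in total.
Per side: 32.81 / 2 = 16.41 in.
Round up → use L = 16.5 in on each side.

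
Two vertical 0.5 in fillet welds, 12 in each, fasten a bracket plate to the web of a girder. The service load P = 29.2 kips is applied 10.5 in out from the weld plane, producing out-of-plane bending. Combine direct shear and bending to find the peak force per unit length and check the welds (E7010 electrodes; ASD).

E70XX → F_EXX = 70 ksi.
L_w = 2 × 12 = 24 in; section modulus (unit throat) S = 2 × L²/6 = 48 in².
Direct shear f_v = P/L_w = 29.2/24 = 1.217 kip/in.
Moment M = P × e = 29.2 × 10.5 = 306.6 kip·in; bending f_b = M/S = 6.387 kip/in.
f_max = √(f_v² + f_b²) = √(1.217² + 6.387²) = 6.502 kip/in.
r_n/Ω = (1/2.0) × 0.6 × 70 × (0.707 × 0.5) = 7.423 kip/in → adequate.

f_max ≈ 6.5 kip/in; adequate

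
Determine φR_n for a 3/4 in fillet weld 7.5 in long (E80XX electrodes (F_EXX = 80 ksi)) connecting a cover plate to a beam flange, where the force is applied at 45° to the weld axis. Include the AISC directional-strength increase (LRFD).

φR_n ≈ 186 kips

t_e = 0.707 × 0.75 = 0.5302 in; A_we = 0.5302 × 7.5 = 3.977 in².
Directional factor: 1.0 + 0.5 sin^1.5(45°) = 1.297.
F_nw = 0.6 × 80 × 1.297 = 62.27 ksi.
φR_n = 0.75 × 62.27 × 3.977 = 185.7 kips.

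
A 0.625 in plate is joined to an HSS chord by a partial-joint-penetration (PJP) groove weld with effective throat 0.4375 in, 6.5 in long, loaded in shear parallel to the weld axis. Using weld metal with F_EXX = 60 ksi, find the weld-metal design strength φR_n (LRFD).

φR_n ≈ 76.8 kips

Effective throat (given) t_e = 0.4375 in.
A_we = 0.4375 × 6.5 = 2.844 in².
F_nw = 0.6 F_EXX = 36 ksi.
φR_n = 0.75 × 36 × 2.844 = 76.78 kips.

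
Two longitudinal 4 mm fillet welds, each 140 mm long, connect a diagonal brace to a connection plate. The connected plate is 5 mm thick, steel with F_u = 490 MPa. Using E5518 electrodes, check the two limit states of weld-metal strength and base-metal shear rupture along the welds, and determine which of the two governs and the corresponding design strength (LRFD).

E55XX → F_EXX = 550 MPa.
t_e = 0.707 × 4 = 2.828 mm; L = 280 mm.
Weld metal: φR_n = 0.75 × 0.6 × 550 × 2.828 × 280 × 10⁻³ = 196 kN.
Base metal (shear rupture): φR_n = 0.75 × 0.6 × 490 × 5 × 280 × 10⁻³ = 308.7 kN.
Governing: weld metal.

φR_n ≈ 196 kN (weld metal governs)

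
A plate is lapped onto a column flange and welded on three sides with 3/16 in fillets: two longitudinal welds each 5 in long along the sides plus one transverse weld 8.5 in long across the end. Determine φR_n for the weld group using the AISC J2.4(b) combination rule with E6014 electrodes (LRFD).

E60XX → F_EXX = 60 ksi.
t_e = 0.707 × 0.1875 = 0.1326 in.
R_nwl = 0.6 × 60 × 0.1326 × 10 = 47.72 kips (longitudinal, 2 welds).
R_nwt = 0.6 × 60 × 0.1326 × 8.5 = 40.56 kips (transverse, base value).
(i) R_nwl + R_nwt = 88.29 kips; (ii) 0.85 R_nwl + 1.5 R_nwt = 101.4 kips.
R_n = max = 101.4 kips [governs: (ii)]; φR_n = 76.06 kips.

φR_n ≈ 76.1 kips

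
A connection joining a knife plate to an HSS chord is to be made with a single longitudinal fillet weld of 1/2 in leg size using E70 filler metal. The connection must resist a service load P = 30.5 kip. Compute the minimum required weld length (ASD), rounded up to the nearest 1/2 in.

E70XX → F_EXX = 70 ksi.
Throat t_e = 0.707 × 0.5 = 0.3535 in.
r_n/Ω = (0.6 × 70 × 0.3535) / 2.0 = 7.423 kip/in.
L_req = P / (r_n/Ω) = 30.5 / 7.423 = 4.109 in total.
Round up → use L = 4.5 in.

L = 4.5 in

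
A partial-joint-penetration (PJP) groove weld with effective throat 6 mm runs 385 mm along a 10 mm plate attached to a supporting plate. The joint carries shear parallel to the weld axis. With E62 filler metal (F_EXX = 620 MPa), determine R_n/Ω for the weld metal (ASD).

R_n/Ω ≈ 430 kN

Effective throat (given) t_e = 6 mm.
A_we = 6 × 385 = 2310 mm².
F_nw = 0.6 F_EXX = 372 MPa.
R_n/Ω = (372 × 2310) / 2.0 × 10⁻³ = 429.7 kN.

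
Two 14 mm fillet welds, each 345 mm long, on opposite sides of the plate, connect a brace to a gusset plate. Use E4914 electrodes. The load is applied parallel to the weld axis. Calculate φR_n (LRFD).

φR_n ≈ 1510 kN

E49XX → F_EXX = 490 MPa.
Effective throat t_e = 0.707 × 14 = 9.898 mm.
Total length L = 690 mm; A_we = 9.898 × 690 = 6830 mm².
F_nw = 0.6 F_EXX = 0.6 × 490 = 294 MPa.
φR_n = 0.75 × 294 × 6830 × 10⁻³ = 1506 kN.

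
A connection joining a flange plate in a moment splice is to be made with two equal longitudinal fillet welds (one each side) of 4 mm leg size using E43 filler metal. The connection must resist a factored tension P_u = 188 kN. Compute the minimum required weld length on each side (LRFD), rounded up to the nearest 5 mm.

L = 175 mm on each side

E43XX → F_EXX = 430 MPa.
Throat t_e = 0.707 × 4 = 2.828 mm.
φr_n = 0.75 × 0.6 × 430 × 2.828 × 10⁻³ = 0.5472 kN/mm.
L_req = P_u / φr_n = 188 / 0.5472 = 343.6 mm total.
Per side: 343.6 / 2 = 171.8 mm.
Round up → use L = 175 mm on each side.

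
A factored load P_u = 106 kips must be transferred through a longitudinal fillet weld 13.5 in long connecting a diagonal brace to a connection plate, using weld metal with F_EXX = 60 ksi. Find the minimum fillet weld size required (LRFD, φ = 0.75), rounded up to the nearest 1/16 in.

Total weld length L = 13.5 in.
Required throat t_e = P_u / (φ × 0.6 F_EXX × L) = 106 / (0.75 × 0.6 × 60 × 13.5) = 0.2908 in.
Required leg w = t_e / 0.707 = 0.4113 in → use 7/16 in.

w = 7/16 in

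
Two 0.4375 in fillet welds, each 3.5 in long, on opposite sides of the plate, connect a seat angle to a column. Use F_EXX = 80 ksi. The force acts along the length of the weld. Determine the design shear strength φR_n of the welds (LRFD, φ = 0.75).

Effective throat t_e = 0.707 × 0.4375 = 0.3093 in.
Total length L = 7 in; A_we = 0.3093 × 7 = 2.165 in².
F_nw = 0.6 F_EXX = 0.6 × 80 = 48 ksi.
φR_n = 0.75 × 48 × 2.165 = 77.95 kip.

φR_n ≈ 77.9 kip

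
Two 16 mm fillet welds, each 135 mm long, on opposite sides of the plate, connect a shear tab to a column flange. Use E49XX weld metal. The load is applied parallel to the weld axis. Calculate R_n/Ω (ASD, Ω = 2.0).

E49XX → F_EXX = 490 MPa.
Effective throat t_e = 0.707 × 16 = 11.31 mm.
Total length L = 270 mm; A_we = 11.31 × 270 = 3054 mm².
F_nw = 0.6 F_EXX = 0.6 × 490 = 294 MPa.
R_n = 294 × 3054 × 10⁻³ = 897.9 kN; R_n/Ω = 897.9/2.0 = 449 kN.

R_n/Ω ≈ 449 kN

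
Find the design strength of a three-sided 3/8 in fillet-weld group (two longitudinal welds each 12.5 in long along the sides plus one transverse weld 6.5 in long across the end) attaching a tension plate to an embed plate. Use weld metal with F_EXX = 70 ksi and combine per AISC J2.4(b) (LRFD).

t_e = 0.707 × 0.375 = 0.2651 in.
R_nwl = 0.6 × 70 × 0.2651 × 25 = 278.4 kip (longitudinal, 2 welds).
R_nwt = 0.6 × 70 × 0.2651 × 6.5 = 72.38 kip (transverse, base value).
(i) R_nwl + R_nwt = 350.8 kip; (ii) 0.85 R_nwl + 1.5 R_nwt = 345.2 kip.
R_n = max = 350.8 kip [governs: (i)]; φR_n = 263.1 kip.

φR_n ≈ 263 kip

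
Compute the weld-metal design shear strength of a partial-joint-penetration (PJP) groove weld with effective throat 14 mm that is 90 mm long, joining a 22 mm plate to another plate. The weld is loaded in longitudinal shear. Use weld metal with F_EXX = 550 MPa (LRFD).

Effective throat (given) t_e = 14 mm.
A_we = 14 × 90 = 1260 mm².
F_nw = 0.6 F_EXX = 330 MPa.
φR_n = 0.75 × 330 × 1260 × 10⁻³ = 311.9 kN.

φR_n ≈ 312 kN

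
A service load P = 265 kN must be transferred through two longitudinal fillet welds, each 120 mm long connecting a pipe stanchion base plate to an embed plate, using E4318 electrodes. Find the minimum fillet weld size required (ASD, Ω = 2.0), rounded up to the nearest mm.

E43XX → F_EXX = 430 MPa.
Total weld length L = 240 mm.
Required throat t_e = P × Ω / (0.6 F_EXX × L) = 265 × 2.0 / (0.6 × 430 × 240 × 10⁻³) = 8.559 mm.
Required leg w = t_e / 0.707 = 12.11 mm → use 13 mm.

w = 13 mm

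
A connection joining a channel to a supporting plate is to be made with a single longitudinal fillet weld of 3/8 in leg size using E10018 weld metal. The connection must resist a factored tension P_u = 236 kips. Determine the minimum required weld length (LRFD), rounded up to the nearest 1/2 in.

L = 20 in

E100XX → F_EXX = 100 ksi.
Throat t_e = 0.707 × 0.375 = 0.2651 in.
φr_n = 0.75 × 0.6 × 100 × 0.2651 = 11.93 kips/in.
L_req = P_u / φr_n = 236 / 11.93 = 19.78 in total.
Round up → use L = 20 in.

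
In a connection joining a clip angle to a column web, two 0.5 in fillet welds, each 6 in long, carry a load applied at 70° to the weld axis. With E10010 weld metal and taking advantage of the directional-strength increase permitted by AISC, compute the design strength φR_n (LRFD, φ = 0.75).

φR_n ≈ 278 kips

E100XX → F_EXX = 100 ksi.
t_e = 0.707 × 0.5 = 0.3535 in; A_we = 0.3535 × 12 = 4.242 in².
Directional factor: 1.0 + 0.5 sin^1.5(70°) = 1.455.
F_nw = 0.6 × 100 × 1.455 = 87.33 ksi.
φR_n = 0.75 × 87.33 × 4.242 = 277.8 kips.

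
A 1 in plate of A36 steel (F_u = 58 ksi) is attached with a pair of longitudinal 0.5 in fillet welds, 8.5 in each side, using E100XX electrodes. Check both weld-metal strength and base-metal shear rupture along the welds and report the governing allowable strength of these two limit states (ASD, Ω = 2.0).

R_n/Ω ≈ 180 kips (weld metal governs)

E100XX → F_EXX = 100 ksi.
t_e = 0.707 × 0.5 = 0.3535 in; L = 17 in.
Weld metal: R_n/Ω = (1/2.0) × 0.6 × 100 × 0.3535 × 17 = 180.3 kips.
Base metal (shear rupture): R_n/Ω = (1/2.0) × 0.6 × 58 × 1 × 17 = 295.8 kips.
Governing: weld metal.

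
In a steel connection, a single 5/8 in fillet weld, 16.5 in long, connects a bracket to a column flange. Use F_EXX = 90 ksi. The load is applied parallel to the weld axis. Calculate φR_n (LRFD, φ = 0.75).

Effective throat t_e = 0.707 × 0.625 = 0.4419 in.
Total length L = 16.5 in; A_we = 0.4419 × 16.5 = 7.291 in².
F_nw = 0.6 F_EXX = 0.6 × 90 = 54 ksi.
φR_n = 0.75 × 54 × 7.291 = 295.3 kip.

φR_n ≈ 295 kip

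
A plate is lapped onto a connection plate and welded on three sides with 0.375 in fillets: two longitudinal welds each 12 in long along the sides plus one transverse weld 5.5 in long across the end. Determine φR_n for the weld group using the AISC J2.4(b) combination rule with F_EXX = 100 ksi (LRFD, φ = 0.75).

t_e = 0.707 × 0.375 = 0.2651 in.
R_nwl = 0.6 × 100 × 0.2651 × 24 = 381.8 kips (longitudinal, 2 welds).
R_nwt = 0.6 × 100 × 0.2651 × 5.5 = 87.49 kips (transverse, base value).
(i) R_nwl + R_nwt = 469.3 kips; (ii) 0.85 R_nwl + 1.5 R_nwt = 455.7 kips.
R_n = max = 469.3 kips [governs: (i)]; φR_n = 352 kips.

φR_n ≈ 352 kips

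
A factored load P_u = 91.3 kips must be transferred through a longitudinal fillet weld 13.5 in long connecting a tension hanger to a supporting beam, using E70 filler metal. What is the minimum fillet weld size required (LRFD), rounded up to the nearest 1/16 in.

E70XX → F_EXX = 70 ksi.
Total weld length L = 13.5 in.
Required throat t_e = P_u / (φ × 0.6 F_EXX × L) = 91.3 / (0.75 × 0.6 × 70 × 13.5) = 0.2147 in.
Required leg w = t_e / 0.707 = 0.3037 in → use 5/16 in.

w = 5/16 in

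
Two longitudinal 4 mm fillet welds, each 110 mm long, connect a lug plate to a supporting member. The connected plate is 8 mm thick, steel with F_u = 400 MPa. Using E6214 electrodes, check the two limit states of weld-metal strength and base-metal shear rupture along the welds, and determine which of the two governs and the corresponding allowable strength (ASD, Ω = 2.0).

E62XX → F_EXX = 620 MPa.
t_e = 0.707 × 4 = 2.828 mm; L = 220 mm.
Weld metal: R_n/Ω = (1/2.0) × 0.6 × 620 × 2.828 × 220 × 10⁻³ = 115.7 kN.
Base metal (shear rupture): R_n/Ω = (1/2.0) × 0.6 × 400 × 8 × 220 × 10⁻³ = 211.2 kN.
Governing: weld metal.

R_n/Ω ≈ 116 kN (weld metal governs)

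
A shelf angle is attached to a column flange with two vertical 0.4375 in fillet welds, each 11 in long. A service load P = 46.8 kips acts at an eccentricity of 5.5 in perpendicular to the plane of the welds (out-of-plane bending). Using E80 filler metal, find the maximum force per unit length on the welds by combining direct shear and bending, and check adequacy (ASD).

E80XX → F_EXX = 80 ksi.
L_w = 2 × 11 = 22 in; section modulus (unit throat) S = 2 × L²/6 = 40.33 in².
Direct shear f_v = P/L_w = 46.8/22 = 2.127 kip/in.
Moment M = P × e = 46.8 × 5.5 = 257.4 kip·in; bending f_b = M/S = 6.382 kip/in.
f_max = √(f_v² + f_b²) = √(2.127² + 6.382²) = 6.727 kip/in.
r_n/Ω = (1/2.0) × 0.6 × 80 × (0.707 × 0.4375) = 7.423 kip/in → adequate.

f_max ≈ 6.73 kip/in; adequate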